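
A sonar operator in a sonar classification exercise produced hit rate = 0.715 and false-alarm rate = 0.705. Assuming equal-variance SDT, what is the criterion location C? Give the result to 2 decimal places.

C = -0.55

z(H) = z(0.715) = 0.568
z(FA) = z(0.705) = 0.539
c = −½·[z(H) + z(FA)] = −0.5 × (0.568 + 0.539) = -0.5535
c < 0: the sonar operator has a liberal response bias.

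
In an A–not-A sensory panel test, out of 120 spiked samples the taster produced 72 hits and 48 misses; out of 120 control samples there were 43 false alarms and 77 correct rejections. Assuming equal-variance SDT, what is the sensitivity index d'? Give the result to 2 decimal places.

H = 72/120 = 0.6000
FA = 43/120 = 0.3583
Φ⁻¹(0.6000) = 0.253, Φ⁻¹(0.3583) = -0.363
d' = z(H) − z(FA) = 0.253 − (-0.363) = 0.616

d' = 0.62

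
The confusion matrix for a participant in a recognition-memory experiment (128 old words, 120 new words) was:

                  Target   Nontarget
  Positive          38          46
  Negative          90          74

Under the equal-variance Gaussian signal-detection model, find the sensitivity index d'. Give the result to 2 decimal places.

d' = -0.24

H = 38/128 = 0.2969
FA = 46/120 = 0.3833
z(0.2969) = -0.533, z(0.3833) = -0.297
d' = z(H) − z(FA) = -0.533 − (-0.297) = -0.236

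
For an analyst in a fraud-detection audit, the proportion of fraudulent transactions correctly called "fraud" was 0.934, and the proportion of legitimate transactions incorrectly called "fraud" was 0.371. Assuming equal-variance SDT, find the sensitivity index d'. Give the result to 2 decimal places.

z(H) = 1.506
z(FA) = -0.329
d' = z(H) − z(FA) = 1.506 − (-0.329) = 1.835

d' = 1.84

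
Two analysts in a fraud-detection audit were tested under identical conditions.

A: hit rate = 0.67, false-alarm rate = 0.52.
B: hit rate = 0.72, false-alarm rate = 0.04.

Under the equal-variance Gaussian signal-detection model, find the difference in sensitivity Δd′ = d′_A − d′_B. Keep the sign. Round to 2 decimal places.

A: z(0.67) = 0.440, z(0.52) = 0.050, d' = 0.390
B: z(0.72) = 0.583, z(0.04) = -1.751, d' = 2.334
Δd' = d'_A − d'_B = 0.390 − 2.334 = -1.944
B has the higher sensitivity.

Δd′ = -1.94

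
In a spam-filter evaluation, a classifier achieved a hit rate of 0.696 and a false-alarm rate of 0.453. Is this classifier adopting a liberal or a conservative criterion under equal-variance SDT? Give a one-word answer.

liberal

z(H) = 0.513, z(FA) = -0.118
c = −½·(z(H) + z(FA)) = -0.1975
c < 0 → liberal criterion (biased toward responding “yes”).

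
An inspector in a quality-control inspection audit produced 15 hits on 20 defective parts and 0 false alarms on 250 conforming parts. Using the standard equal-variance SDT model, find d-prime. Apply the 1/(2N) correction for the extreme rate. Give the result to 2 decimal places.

The false-alarm rate is 0/250 = 0, so apply the 1/(2N) correction: FA → 1/(2·250) = 0.00200.
z(H) = z(0.75000) = 0.674
z(FA) = z(0.00200) = -2.878
d' = 0.674 − (-2.878) = 3.552

d-prime = 3.55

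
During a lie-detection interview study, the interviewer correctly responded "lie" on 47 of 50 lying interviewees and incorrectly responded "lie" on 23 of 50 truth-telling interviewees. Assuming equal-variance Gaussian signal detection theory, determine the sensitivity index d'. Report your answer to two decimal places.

d' = 1.66

H = 47/50 = 0.9400
FA = 23/50 = 0.4600
Φ⁻¹(0.9400) = 1.5548, Φ⁻¹(0.4600) = -0.1004
d' = z(H) − z(FA) = 1.5548 − (-0.1004) = 1.6552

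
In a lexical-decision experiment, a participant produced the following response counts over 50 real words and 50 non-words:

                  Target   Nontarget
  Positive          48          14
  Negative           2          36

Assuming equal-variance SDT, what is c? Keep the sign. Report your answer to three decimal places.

H = 48/50 = 0.9600
FA = 14/50 = 0.2800
z(0.9600) = 1.7507, z(0.2800) = -0.5828
c = −½·[z(H) + z(FA)] = −0.5 × (1.7507 + (-0.5828)) = -0.58395
c < 0: the participant has a liberal response bias.

c = -0.584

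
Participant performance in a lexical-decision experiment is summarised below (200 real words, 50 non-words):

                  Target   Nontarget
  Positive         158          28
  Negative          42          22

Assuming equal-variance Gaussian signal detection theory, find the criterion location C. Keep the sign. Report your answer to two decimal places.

C = -0.48

H = 158/200 = 0.7900
FA = 28/50 = 0.5600
Φ⁻¹(H) = Φ⁻¹(0.7900) = 0.8064
Φ⁻¹(FA) = Φ⁻¹(0.5600) = 0.1510
c = −½·[z(H) + z(FA)] = −0.5 × (0.8064 + 0.1510) = -0.4787
c < 0: the participant has a liberal response bias.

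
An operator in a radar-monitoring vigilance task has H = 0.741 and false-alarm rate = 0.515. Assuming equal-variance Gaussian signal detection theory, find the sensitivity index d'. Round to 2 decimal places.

Φ⁻¹(H) = Φ⁻¹(0.741) = 0.646
Φ⁻¹(FA) = Φ⁻¹(0.515) = 0.038
d' = z(H) − z(FA) = 0.646 − 0.038 = 0.608

d' = 0.61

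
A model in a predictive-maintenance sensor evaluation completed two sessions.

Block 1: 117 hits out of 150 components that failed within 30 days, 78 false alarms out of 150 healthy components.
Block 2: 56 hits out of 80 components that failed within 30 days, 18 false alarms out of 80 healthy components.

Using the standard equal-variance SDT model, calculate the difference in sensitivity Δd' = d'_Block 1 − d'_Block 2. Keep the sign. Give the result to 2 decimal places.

Block 1: z(0.7800) = 0.772, z(0.5200) = 0.050, d' = 0.722
Block 2: z(0.7000) = 0.524, z(0.2250) = -0.755, d' = 1.279
Δd' = d'_Block 1 − d'_Block 2 = 0.722 − 1.279 = -0.557
Block 2 has the higher sensitivity.

Δd' = -0.56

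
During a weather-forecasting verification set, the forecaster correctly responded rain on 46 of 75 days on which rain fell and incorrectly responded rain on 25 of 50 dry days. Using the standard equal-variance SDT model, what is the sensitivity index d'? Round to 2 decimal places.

H = 46/75 = 0.6133
FA = 25/50 = 0.5000
Φ⁻¹(H) = 0.2879
Φ⁻¹(FA) = 0.0000
d' = z(H) − z(FA) = 0.2879 − 0.0000 = 0.2879

d' = 0.29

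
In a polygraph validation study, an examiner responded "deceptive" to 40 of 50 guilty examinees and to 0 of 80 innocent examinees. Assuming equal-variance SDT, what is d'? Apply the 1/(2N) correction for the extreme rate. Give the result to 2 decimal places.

d' = 3.34

The false-alarm rate is 0/80 = 0, so apply the 1/(2N) correction: FA → 1/(2·80) = 0.00625.
z(H) = z(0.80000) = 0.842
z(FA) = z(0.00625) = -2.498
d' = 0.842 − (-2.498) = 3.340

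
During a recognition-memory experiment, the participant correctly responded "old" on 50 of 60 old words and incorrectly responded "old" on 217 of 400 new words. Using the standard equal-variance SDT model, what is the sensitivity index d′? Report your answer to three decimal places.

d′ = 0.861

H = 50/60 = 0.8333
FA = 217/400 = 0.5425
z(H) = 0.9673
z(FA) = 0.1067
d' = z(H) − z(FA) = 0.9673 − 0.1067 = 0.8606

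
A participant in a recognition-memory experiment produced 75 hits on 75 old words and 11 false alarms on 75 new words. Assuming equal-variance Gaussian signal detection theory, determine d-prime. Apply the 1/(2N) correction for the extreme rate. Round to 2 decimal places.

d-prime = 3.53

The hit rate is 75/75 = 1, so apply the 1/(2N) correction: H → 1 − 1/(2·75) = 0.99333.
z(H) = z(0.99333) = 2.475
z(FA) = z(0.14667) = -1.051
d' = 2.475 − (-1.051) = 3.526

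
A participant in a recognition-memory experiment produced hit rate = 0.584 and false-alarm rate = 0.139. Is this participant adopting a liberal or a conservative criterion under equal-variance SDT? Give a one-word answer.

z(H) = 0.212, z(FA) = -1.085
c = −½·(z(H) + z(FA)) = 0.4365
c > 0 → conservative criterion (biased toward responding “no”).

conservative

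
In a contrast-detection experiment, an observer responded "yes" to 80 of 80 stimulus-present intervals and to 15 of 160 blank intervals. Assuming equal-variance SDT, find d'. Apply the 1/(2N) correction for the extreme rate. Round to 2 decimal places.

The hit rate is 80/80 = 1, so apply the 1/(2N) correction: H → 1 − 1/(2·80) = 0.99375.
z(H) = z(0.99375) = 2.498
z(FA) = z(0.09375) = -1.318
d' = 2.498 − (-1.318) = 3.816

d' = 3.82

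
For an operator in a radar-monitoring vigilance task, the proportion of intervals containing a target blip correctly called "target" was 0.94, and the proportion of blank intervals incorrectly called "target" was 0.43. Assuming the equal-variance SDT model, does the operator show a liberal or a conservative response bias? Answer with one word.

liberal

z(H) = 1.555, z(FA) = -0.176
c = −½·(z(H) + z(FA)) = -0.6895
c < 0 → liberal criterion (biased toward responding “yes”).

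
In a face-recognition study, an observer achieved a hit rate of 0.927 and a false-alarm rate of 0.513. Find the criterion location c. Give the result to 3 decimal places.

Φ⁻¹(H) = 1.4538
Φ⁻¹(FA) = 0.0326
c = −½·[z(H) + z(FA)] = −0.5 × (1.4538 + 0.0326) = -0.7432

c = -0.743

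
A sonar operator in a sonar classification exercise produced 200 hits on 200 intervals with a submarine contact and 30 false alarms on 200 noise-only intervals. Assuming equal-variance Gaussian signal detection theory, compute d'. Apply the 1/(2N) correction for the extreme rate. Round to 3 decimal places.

The hit rate is 200/200 = 1, so apply the 1/(2N) correction: H → 1 − 1/(2·200) = 0.99750.
z(H) = z(0.99750) = 2.8070
z(FA) = z(0.15000) = -1.0364
d' = 2.8070 − (-1.0364) = 3.8434

d' = 3.843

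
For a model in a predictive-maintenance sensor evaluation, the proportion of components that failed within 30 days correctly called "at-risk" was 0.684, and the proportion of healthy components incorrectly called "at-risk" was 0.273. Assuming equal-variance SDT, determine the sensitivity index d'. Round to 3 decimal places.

d' = 1.083

Φ⁻¹(0.684) = 0.4789, Φ⁻¹(0.273) = -0.6038
d' = z(H) − z(FA) = 0.4789 − (-0.6038) = 1.0827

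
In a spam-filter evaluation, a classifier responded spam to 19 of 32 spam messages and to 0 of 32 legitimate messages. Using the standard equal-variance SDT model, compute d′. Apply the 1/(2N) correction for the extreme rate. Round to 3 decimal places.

d′ = 2.391

The false-alarm rate is 0/32 = 0, so apply the 1/(2N) correction: FA → 1/(2·32) = 0.01562.
z(H) = z(0.59375) = 0.2372
z(FA) = z(0.01562) = -2.1540
d' = 0.2372 − (-2.1540) = 2.3912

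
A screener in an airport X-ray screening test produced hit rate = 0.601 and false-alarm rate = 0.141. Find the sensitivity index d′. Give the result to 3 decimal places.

Φ⁻¹(H) = Φ⁻¹(0.601) = 0.2559
Φ⁻¹(FA) = Φ⁻¹(0.141) = -1.0758
d' = z(H) − z(FA) = 0.2559 − (-1.0758) = 1.3317

d′ = 1.332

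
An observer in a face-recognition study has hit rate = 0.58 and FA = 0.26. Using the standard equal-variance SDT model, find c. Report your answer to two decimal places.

c = 0.22

z(H) = z(0.58) = 0.2019
z(FA) = z(0.26) = -0.6433
c = −½·[z(H) + z(FA)] = −0.5 × (0.2019 + (-0.6433)) = 0.2207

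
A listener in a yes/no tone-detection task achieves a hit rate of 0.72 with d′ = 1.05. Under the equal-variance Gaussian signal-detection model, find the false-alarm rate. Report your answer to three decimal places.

z(hit rate) = z(0.72) = 0.5828
z(FA) = z(H) − d' = 0.5828 − 1.05 = -0.4672
false-alarm rate = Φ(-0.4672) = 0.3202

false-alarm rate = 0.320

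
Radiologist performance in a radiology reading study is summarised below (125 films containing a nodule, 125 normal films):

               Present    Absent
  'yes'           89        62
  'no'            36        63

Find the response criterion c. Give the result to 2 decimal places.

c = -0.27

H = 89/125 = 0.7120
FA = 62/125 = 0.4960
z(0.7120) = 0.5592, z(0.4960) = -0.0100
c = −½·[z(H) + z(FA)] = −0.5 × (0.5592 + (-0.0100)) = -0.2746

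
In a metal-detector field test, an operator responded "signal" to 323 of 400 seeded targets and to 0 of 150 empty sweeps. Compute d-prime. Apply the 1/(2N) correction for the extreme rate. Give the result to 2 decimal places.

The false-alarm rate is 0/150 = 0, so apply the 1/(2N) correction: FA → 1/(2·150) = 0.00333.
z(H) = z(0.80750) = 0.869
z(FA) = z(0.00333) = -2.713
d' = 0.869 − (-2.713) = 3.582

d-prime = 3.58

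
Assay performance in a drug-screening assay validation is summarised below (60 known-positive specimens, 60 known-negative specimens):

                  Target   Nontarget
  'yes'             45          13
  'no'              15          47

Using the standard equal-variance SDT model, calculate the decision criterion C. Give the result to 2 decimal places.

C = 0.05

H = 45/60 = 0.7500
FA = 13/60 = 0.2167
Φ⁻¹(H) = Φ⁻¹(0.7500) = 0.6745
Φ⁻¹(FA) = Φ⁻¹(0.2167) = -0.7834
c = −½·[z(H) + z(FA)] = −0.5 × (0.6745 + (-0.7834)) = 0.05445
c > 0: the assay has a conservative response bias.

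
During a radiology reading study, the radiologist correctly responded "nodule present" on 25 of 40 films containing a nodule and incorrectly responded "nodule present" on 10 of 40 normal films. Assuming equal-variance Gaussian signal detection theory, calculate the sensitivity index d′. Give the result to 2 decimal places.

d′ = 0.99

H = 25/40 = 0.6250
FA = 10/40 = 0.2500
Φ⁻¹(H) = Φ⁻¹(0.6250) = 0.3186
Φ⁻¹(FA) = Φ⁻¹(0.2500) = -0.6745
d' = z(H) − z(FA) = 0.3186 − (-0.6745) = 0.9931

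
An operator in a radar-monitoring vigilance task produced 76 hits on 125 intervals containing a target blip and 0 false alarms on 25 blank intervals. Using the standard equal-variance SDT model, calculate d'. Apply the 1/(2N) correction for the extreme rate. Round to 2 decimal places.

d' = 2.33

The false-alarm rate is 0/25 = 0, so apply the 1/(2N) correction: FA → 1/(2·25) = 0.02000.
z(H) = z(0.60800) = 0.274
z(FA) = z(0.02000) = -2.054
d' = 0.274 − (-2.054) = 2.328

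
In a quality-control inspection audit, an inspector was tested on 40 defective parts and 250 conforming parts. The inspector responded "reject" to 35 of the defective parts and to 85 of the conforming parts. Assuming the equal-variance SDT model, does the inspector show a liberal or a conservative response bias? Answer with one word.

liberal

z(H) = 1.150, z(FA) = -0.412
c = −½·(z(H) + z(FA)) = -0.369
c < 0 → liberal criterion (biased toward responding “yes”).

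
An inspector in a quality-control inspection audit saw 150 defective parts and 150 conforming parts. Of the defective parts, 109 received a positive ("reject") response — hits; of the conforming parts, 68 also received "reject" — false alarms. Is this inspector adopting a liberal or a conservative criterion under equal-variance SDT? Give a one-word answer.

liberal

z(H) = 0.603, z(FA) = -0.117
c = −½·(z(H) + z(FA)) = -0.243
c < 0 → liberal criterion (biased toward responding “yes”).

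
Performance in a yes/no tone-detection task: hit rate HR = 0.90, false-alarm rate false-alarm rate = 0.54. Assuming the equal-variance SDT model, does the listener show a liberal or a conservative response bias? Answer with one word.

z(H) = 1.282, z(FA) = 0.100
c = −½·(z(H) + z(FA)) = -0.691
c < 0 → liberal criterion (biased toward responding “yes”).

liberal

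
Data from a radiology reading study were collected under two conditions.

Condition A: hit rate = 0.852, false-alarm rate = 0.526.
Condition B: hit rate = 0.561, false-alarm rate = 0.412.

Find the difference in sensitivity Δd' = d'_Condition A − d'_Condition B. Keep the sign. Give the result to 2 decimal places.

Δd' = 0.60

Condition A: z(0.852) = 1.045, z(0.526) = 0.065, d' = 0.980
Condition B: z(0.561) = 0.154, z(0.412) = -0.222, d' = 0.376
Δd' = d'_Condition A − d'_Condition B = 0.980 − 0.376 = 0.604
Condition A has the higher sensitivity.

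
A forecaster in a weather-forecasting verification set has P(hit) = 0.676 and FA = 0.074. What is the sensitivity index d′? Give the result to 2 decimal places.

d′ = 1.90

z(H) = z(0.676) = 0.457
z(FA) = z(0.074) = -1.447
d' = z(H) − z(FA) = 0.457 − (-1.447) = 1.904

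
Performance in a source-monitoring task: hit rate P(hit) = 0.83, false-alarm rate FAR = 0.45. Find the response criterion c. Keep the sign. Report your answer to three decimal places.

z(H) = z(0.83) = 0.9542
z(FA) = z(0.45) = -0.1257
c = −½·[z(H) + z(FA)] = −0.5 × (0.9542 + (-0.1257)) = -0.41425

c = -0.414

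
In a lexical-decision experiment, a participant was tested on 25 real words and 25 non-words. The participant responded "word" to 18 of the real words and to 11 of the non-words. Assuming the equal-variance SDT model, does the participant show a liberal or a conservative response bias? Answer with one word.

z(H) = 0.583, z(FA) = -0.151
c = −½·(z(H) + z(FA)) = -0.216
c < 0 → liberal criterion (biased toward responding “yes”).

liberal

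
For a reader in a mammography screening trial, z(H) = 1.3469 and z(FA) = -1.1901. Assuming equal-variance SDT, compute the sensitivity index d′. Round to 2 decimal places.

d′ = 2.54

d' = z(H) − z(FA) = 1.3469 − (-1.1901) = 2.5370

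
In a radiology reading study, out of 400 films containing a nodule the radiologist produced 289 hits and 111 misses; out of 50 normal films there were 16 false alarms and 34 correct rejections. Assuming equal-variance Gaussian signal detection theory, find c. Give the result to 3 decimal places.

c = -0.061

H = 289/400 = 0.7225
FA = 16/50 = 0.3200
Φ⁻¹(H) = 0.5903
Φ⁻¹(FA) = -0.4677
c = −½·[z(H) + z(FA)] = −0.5 × (0.5903 + (-0.4677)) = -0.0613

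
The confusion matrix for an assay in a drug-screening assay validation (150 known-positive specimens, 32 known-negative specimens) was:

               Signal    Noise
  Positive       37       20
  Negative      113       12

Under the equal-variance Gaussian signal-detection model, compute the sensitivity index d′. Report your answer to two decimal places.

d′ = -1.00

H = 37/150 = 0.2467
FA = 20/32 = 0.6250
z(H) = z(0.2467) = -0.685
z(FA) = z(0.6250) = 0.319
d' = z(H) − z(FA) = -0.685 − 0.319 = -1.004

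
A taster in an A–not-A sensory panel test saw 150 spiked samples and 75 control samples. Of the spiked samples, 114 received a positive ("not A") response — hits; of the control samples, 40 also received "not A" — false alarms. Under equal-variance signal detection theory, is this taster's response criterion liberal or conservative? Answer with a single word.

z(H) = 0.706, z(FA) = 0.084
c = −½·(z(H) + z(FA)) = -0.395
c < 0 → liberal criterion (biased toward responding “yes”).

liberal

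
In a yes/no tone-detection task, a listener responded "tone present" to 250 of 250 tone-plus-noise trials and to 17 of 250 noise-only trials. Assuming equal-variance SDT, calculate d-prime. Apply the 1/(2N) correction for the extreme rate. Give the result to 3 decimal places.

The hit rate is 250/250 = 1, so apply the 1/(2N) correction: H → 1 − 1/(2·250) = 0.99800.
z(H) = z(0.99800) = 2.8782
z(FA) = z(0.06800) = -1.4909
d' = 2.8782 − (-1.4909) = 4.3691

d-prime = 4.369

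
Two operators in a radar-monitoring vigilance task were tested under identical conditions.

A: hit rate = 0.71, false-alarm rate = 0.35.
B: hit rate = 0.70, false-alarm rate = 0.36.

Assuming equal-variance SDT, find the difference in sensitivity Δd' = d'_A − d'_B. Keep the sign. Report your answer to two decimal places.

Δd' = 0.06

A: z(0.71) = 0.553, z(0.35) = -0.385, d' = 0.938
B: z(0.70) = 0.524, z(0.36) = -0.358, d' = 0.882
Δd' = d'_A − d'_B = 0.938 − 0.882 = 0.056
A has the higher sensitivity.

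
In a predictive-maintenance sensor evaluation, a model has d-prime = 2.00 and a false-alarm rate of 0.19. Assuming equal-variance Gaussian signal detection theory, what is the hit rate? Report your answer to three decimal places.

hit rate = 0.869

z(false-alarm rate) = z(0.19) = -0.8779
z(H) = z(FA) + d' = -0.8779 + 2.00 = 1.1221
hit rate = Φ(1.1221) = 0.8691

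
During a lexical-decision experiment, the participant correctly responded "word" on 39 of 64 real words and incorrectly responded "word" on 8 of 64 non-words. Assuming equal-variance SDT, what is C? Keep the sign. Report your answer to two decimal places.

C = 0.44

H = 39/64 = 0.6094
FA = 8/64 = 0.1250
z(0.6094) = 0.2778, z(0.1250) = -1.1503
c = −½·[z(H) + z(FA)] = −0.5 × (0.2778 + (-1.1503)) = 0.43625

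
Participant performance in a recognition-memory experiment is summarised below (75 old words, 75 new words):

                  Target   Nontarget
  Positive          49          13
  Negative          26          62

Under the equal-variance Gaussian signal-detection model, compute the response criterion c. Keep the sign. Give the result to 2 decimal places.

H = 49/75 = 0.6533
FA = 13/75 = 0.1733
Φ⁻¹(H) = 0.3942
Φ⁻¹(FA) = -0.9412
c = −½·[z(H) + z(FA)] = −0.5 × (0.3942 + (-0.9412)) = 0.2735

c = 0.27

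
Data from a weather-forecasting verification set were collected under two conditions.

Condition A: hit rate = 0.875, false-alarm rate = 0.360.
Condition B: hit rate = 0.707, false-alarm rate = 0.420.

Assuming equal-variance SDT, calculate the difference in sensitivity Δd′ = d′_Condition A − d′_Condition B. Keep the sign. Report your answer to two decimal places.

Δd′ = 0.76

Condition A: z(0.875) = 1.150, z(0.360) = -0.358, d' = 1.508
Condition B: z(0.707) = 0.545, z(0.420) = -0.202, d' = 0.747
Δd' = d'_Condition A − d'_Condition B = 1.508 − 0.747 = 0.761
Condition A has the higher sensitivity.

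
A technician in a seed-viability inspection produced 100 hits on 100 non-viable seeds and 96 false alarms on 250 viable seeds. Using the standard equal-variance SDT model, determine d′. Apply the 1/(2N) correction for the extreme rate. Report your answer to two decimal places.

The hit rate is 100/100 = 1, so apply the 1/(2N) correction: H → 1 − 1/(2·100) = 0.99500.
z(H) = z(0.99500) = 2.576
z(FA) = z(0.38400) = -0.295
d' = 2.576 − (-0.295) = 2.871

d′ = 2.87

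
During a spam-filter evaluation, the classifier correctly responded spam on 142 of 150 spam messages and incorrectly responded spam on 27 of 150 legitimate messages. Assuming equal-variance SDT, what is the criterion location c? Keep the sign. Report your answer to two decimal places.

H = 142/150 = 0.9467
FA = 27/150 = 0.1800
z(H) = 1.614
z(FA) = -0.915
c = −½·[z(H) + z(FA)] = −0.5 × (1.614 + (-0.915)) = -0.3495
c < 0: the classifier has a liberal response bias.

c = -0.35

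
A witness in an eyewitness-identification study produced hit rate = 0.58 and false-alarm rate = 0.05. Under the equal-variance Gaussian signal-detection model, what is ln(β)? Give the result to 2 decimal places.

ln β = 1.33

Φ⁻¹(H) = 0.202
Φ⁻¹(FA) = -1.645
ln β = −½·[z(H)² − z(FA)²] = −0.5 × (0.041 − 2.706) = 1.3325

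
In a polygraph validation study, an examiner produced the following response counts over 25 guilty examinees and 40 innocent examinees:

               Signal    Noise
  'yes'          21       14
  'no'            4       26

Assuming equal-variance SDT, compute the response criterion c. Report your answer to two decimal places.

H = 21/25 = 0.8400
FA = 14/40 = 0.3500
z(H) = z(0.8400) = 0.9945
z(FA) = z(0.3500) = -0.3853
c = −½·[z(H) + z(FA)] = −0.5 × (0.9945 + (-0.3853)) = -0.3046
c < 0: the examiner has a liberal response bias.

c = -0.30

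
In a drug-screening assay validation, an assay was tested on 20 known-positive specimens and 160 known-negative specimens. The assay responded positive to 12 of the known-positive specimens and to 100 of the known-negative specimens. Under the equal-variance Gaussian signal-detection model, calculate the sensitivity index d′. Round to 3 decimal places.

H = 12/20 = 0.6000
FA = 100/160 = 0.6250
Φ⁻¹(H) = Φ⁻¹(0.6000) = 0.2533
Φ⁻¹(FA) = Φ⁻¹(0.6250) = 0.3186
d' = z(H) − z(FA) = 0.2533 − 0.3186 = -0.0653

d′ = -0.065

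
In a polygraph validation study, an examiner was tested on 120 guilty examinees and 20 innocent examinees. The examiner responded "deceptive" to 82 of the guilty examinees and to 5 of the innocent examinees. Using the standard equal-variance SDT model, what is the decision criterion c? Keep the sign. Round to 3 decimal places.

c = 0.099

H = 82/120 = 0.6833
FA = 5/20 = 0.2500
Φ⁻¹(0.6833) = 0.4769, Φ⁻¹(0.2500) = -0.6745
c = −½·[z(H) + z(FA)] = −0.5 × (0.4769 + (-0.6745)) = 0.0988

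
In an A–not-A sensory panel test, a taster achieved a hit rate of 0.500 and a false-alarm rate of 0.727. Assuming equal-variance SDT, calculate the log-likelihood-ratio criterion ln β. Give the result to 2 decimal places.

Φ⁻¹(H) = Φ⁻¹(0.500) = 0.000
Φ⁻¹(FA) = Φ⁻¹(0.727) = 0.604
ln β = −½·[z(H)² − z(FA)²] = −0.5 × (0.000 − 0.365) = 0.1825

ln β = 0.18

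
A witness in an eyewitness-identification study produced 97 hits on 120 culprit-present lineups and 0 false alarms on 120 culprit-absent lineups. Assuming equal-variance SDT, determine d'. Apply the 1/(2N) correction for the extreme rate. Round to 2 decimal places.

d' = 3.51

The false-alarm rate is 0/120 = 0, so apply the 1/(2N) correction: FA → 1/(2·120) = 0.00417.
z(H) = z(0.80833) = 0.872
z(FA) = z(0.00417) = -2.638
d' = 0.872 − (-2.638) = 3.510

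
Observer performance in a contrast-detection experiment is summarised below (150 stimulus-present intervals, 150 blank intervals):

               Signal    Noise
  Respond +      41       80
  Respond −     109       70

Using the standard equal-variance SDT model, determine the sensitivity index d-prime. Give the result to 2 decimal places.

H = 41/150 = 0.2733
FA = 80/150 = 0.5333
z(H) = z(0.2733) = -0.6029
z(FA) = z(0.5333) = 0.0836
d' = z(H) − z(FA) = -0.6029 − 0.0836 = -0.6865

d-prime = -0.69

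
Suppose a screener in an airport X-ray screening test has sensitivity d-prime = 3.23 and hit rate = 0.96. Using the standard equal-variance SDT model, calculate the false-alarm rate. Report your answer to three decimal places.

z(hit rate) = z(0.96) = 1.7507
z(FA) = z(H) − d' = 1.7507 − 3.23 = -1.4793
false-alarm rate = Φ(-1.4793) = 0.0695

false-alarm rate = 0.070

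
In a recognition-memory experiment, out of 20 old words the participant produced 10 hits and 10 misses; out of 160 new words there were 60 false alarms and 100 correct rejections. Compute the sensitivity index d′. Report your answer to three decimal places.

H = 10/20 = 0.5000
FA = 60/160 = 0.3750
z(H) = z(0.5000) = 0.0000
z(FA) = z(0.3750) = -0.3186
d' = z(H) − z(FA) = 0.0000 − (-0.3186) = 0.3186

d′ = 0.319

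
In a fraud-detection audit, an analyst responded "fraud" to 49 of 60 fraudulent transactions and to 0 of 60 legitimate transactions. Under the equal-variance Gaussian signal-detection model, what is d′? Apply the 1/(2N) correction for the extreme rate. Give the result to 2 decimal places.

The false-alarm rate is 0/60 = 0, so apply the 1/(2N) correction: FA → 1/(2·60) = 0.00833.
z(H) = z(0.81667) = 0.903
z(FA) = z(0.00833) = -2.394
d' = 0.903 − (-2.394) = 3.297

d′ = 3.30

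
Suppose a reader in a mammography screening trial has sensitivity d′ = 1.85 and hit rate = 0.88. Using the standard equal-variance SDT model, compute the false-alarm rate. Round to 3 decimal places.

z(hit rate) = z(0.88) = 1.1750
z(FA) = z(H) − d' = 1.1750 − 1.85 = -0.6750
false-alarm rate = Φ(-0.6750) = 0.2498

false-alarm rate = 0.250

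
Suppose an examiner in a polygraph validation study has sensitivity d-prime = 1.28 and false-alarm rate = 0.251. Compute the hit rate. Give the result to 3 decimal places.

z(false-alarm rate) = z(0.251) = -0.6713
z(H) = z(FA) + d' = -0.6713 + 1.28 = 0.6087
hit rate = Φ(0.6087) = 0.7286

hit rate = 0.729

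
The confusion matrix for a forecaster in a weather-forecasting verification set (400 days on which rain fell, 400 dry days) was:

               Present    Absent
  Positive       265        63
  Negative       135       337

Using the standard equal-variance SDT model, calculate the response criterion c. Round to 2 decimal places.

c = 0.29

H = 265/400 = 0.6625
FA = 63/400 = 0.1575
z(H) = z(0.6625) = 0.419
z(FA) = z(0.1575) = -1.005
c = −½·[z(H) + z(FA)] = −0.5 × (0.419 + (-1.005)) = 0.293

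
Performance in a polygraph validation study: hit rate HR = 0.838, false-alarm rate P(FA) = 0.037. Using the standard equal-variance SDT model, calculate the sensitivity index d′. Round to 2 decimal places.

d′ = 2.77

z(0.838) = 0.986, z(0.037) = -1.787
d' = z(H) − z(FA) = 0.986 − (-1.787) = 2.773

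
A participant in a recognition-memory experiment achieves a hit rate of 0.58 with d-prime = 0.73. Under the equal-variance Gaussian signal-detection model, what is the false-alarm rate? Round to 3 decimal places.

z(hit rate) = z(0.58) = 0.2019
z(FA) = z(H) − d' = 0.2019 − 0.73 = -0.5281
false-alarm rate = Φ(-0.5281) = 0.2987

false-alarm rate = 0.299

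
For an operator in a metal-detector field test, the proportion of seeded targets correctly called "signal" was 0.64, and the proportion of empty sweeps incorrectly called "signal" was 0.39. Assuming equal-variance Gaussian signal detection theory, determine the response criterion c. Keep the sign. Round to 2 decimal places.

z(H) = z(0.64) = 0.358
z(FA) = z(0.39) = -0.279
c = −½·[z(H) + z(FA)] = −0.5 × (0.358 + (-0.279)) = -0.0395

c = -0.04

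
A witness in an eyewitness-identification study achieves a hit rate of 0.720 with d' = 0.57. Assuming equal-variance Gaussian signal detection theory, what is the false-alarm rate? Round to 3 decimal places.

z(hit rate) = z(0.720) = 0.5828
z(FA) = z(H) − d' = 0.5828 − 0.57 = 0.0128
false-alarm rate = Φ(0.0128) = 0.5051

false-alarm rate = 0.505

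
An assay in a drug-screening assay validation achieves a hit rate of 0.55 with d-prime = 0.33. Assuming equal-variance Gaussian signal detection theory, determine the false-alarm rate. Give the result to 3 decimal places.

z(hit rate) = z(0.55) = 0.1257
z(FA) = z(H) − d' = 0.1257 − 0.33 = -0.2043
false-alarm rate = Φ(-0.2043) = 0.4191

false-alarm rate = 0.419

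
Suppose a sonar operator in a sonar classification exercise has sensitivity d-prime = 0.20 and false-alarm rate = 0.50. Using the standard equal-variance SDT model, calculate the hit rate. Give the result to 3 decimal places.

z(false-alarm rate) = z(0.50) = 0.0000
z(H) = z(FA) + d' = 0.0000 + 0.20 = 0.2000
hit rate = Φ(0.2000) = 0.5793

hit rate = 0.579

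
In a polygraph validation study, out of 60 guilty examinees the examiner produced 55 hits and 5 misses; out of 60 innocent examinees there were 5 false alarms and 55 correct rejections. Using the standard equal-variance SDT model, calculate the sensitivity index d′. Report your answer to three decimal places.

d′ = 2.766

H = 55/60 = 0.9167
FA = 5/60 = 0.0833
z(H) = 1.3832
z(FA) = -1.3832
d' = z(H) − z(FA) = 1.3832 − (-1.3832) = 2.7664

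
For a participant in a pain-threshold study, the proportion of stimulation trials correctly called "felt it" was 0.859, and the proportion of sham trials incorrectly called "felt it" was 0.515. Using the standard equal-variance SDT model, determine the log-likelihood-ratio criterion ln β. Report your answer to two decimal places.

ln β = -0.58

Φ⁻¹(H) = Φ⁻¹(0.859) = 1.076
Φ⁻¹(FA) = Φ⁻¹(0.515) = 0.038
ln β = −½·[z(H)² − z(FA)²] = −0.5 × (1.158 − 0.001) = -0.5785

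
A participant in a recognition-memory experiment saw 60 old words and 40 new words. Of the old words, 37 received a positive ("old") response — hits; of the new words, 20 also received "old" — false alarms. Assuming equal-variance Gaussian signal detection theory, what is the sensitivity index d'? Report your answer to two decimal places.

H = 37/60 = 0.6167
FA = 20/40 = 0.5000
z(0.6167) = 0.297, z(0.5000) = 0.000
d' = z(H) − z(FA) = 0.297 − 0.000 = 0.297

d' = 0.30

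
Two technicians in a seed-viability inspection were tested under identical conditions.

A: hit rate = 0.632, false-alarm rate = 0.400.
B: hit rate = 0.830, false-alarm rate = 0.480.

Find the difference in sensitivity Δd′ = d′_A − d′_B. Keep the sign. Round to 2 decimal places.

Δd′ = -0.41

A: z(0.632) = 0.337, z(0.400) = -0.253, d' = 0.590
B: z(0.830) = 0.954, z(0.480) = -0.050, d' = 1.004
Δd' = d'_A − d'_B = 0.590 − 1.004 = -0.414
B has the higher sensitivity.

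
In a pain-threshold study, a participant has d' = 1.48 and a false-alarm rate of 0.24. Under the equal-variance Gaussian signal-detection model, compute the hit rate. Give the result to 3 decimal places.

z(false-alarm rate) = z(0.24) = -0.7063
z(H) = z(FA) + d' = -0.7063 + 1.48 = 0.7737
hit rate = Φ(0.7737) = 0.7804

hit rate = 0.780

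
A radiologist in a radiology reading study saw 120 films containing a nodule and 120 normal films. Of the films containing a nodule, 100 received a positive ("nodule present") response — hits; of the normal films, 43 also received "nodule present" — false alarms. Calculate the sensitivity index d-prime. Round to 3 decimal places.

H = 100/120 = 0.8333
FA = 43/120 = 0.3583
Φ⁻¹(H) = Φ⁻¹(0.8333) = 0.9673
Φ⁻¹(FA) = Φ⁻¹(0.3583) = -0.3630
d' = z(H) − z(FA) = 0.9673 − (-0.3630) = 1.3303

d-prime = 1.330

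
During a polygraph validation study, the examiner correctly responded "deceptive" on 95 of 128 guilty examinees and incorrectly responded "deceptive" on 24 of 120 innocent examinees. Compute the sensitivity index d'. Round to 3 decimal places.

H = 95/128 = 0.7422
FA = 24/120 = 0.2000
z(H) = 0.6501
z(FA) = -0.8416
d' = z(H) − z(FA) = 0.6501 − (-0.8416) = 1.4917

d' = 1.492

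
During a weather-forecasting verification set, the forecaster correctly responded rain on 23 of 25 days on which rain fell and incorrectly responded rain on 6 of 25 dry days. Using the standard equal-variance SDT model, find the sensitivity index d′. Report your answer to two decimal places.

H = 23/25 = 0.9200
FA = 6/25 = 0.2400
z(H) = 1.4051
z(FA) = -0.7063
d' = z(H) − z(FA) = 1.4051 − (-0.7063) = 2.1114

d′ = 2.11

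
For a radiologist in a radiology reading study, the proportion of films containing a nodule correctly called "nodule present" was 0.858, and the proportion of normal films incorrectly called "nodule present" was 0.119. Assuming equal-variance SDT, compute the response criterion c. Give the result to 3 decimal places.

z(H) = z(0.858) = 1.0714
z(FA) = z(0.119) = -1.1800
c = −½·[z(H) + z(FA)] = −0.5 × (1.0714 + (-1.1800)) = 0.0543
c > 0: the radiologist has a conservative response bias.

c = 0.054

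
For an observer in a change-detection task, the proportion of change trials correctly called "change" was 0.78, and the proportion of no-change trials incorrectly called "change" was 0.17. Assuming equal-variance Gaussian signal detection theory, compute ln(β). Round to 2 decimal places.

ln β = 0.16

z(0.78) = 0.772, z(0.17) = -0.954
ln β = −½·[z(H)² − z(FA)²] = −0.5 × (0.596 − 0.910) = 0.157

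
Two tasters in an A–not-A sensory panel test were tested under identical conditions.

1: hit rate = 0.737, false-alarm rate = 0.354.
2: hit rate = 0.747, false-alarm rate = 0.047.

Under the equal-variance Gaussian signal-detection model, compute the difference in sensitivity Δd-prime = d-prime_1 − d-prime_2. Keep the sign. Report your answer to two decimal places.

Δd-prime = -1.33

1: z(0.737) = 0.634, z(0.354) = -0.375, d' = 1.009
2: z(0.747) = 0.665, z(0.047) = -1.675, d' = 2.340
Δd' = d'_1 − d'_2 = 1.009 − 2.340 = -1.331
2 has the higher sensitivity.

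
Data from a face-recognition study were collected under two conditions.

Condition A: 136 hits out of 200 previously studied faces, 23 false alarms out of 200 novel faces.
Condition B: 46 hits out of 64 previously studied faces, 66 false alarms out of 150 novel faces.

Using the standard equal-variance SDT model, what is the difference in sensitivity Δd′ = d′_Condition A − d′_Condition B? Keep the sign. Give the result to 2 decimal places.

Condition A: z(0.6800) = 0.468, z(0.1150) = -1.200, d' = 1.668
Condition B: z(0.7188) = 0.579, z(0.4400) = -0.151, d' = 0.730
Δd' = d'_Condition A − d'_Condition B = 1.668 − 0.730 = 0.938
Condition A has the higher sensitivity.

Δd′ = 0.94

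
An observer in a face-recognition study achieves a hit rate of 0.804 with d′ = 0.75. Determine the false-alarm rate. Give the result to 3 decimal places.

z(hit rate) = z(0.804) = 0.8560
z(FA) = z(H) − d' = 0.8560 − 0.75 = 0.1060
false-alarm rate = Φ(0.1060) = 0.5422

false-alarm rate = 0.542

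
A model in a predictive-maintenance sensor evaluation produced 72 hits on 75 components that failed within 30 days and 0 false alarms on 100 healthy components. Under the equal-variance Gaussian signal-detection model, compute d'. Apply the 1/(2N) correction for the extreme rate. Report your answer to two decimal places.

d' = 4.33

The false-alarm rate is 0/100 = 0, so apply the 1/(2N) correction: FA → 1/(2·100) = 0.00500.
z(H) = z(0.96000) = 1.751
z(FA) = z(0.00500) = -2.576
d' = 1.751 − (-2.576) = 4.327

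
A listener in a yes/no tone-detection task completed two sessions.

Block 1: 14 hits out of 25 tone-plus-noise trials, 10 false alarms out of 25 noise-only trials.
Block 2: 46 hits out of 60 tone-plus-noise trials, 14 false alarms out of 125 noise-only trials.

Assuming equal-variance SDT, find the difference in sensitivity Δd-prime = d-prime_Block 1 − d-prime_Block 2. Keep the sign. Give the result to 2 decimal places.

Block 1: z(0.5600) = 0.151, z(0.4000) = -0.253, d' = 0.404
Block 2: z(0.7667) = 0.728, z(0.1120) = -1.216, d' = 1.944
Δd' = d'_Block 1 − d'_Block 2 = 0.404 − 1.944 = -1.540
Block 2 has the higher sensitivity.

Δd-prime = -1.54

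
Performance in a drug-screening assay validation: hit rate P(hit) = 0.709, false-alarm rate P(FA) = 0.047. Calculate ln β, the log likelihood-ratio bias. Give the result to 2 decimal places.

Φ⁻¹(H) = Φ⁻¹(0.709) = 0.550
Φ⁻¹(FA) = Φ⁻¹(0.047) = -1.675
ln β = −½·[z(H)² − z(FA)²] = −0.5 × (0.303 − 2.806) = 1.2515

ln β = 1.25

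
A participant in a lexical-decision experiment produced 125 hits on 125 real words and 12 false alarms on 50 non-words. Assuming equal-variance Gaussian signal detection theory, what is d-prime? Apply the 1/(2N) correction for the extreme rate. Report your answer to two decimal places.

d-prime = 3.36

The hit rate is 125/125 = 1, so apply the 1/(2N) correction: H → 1 − 1/(2·125) = 0.99600.
z(H) = z(0.99600) = 2.652
z(FA) = z(0.24000) = -0.706
d' = 2.652 − (-0.706) = 3.358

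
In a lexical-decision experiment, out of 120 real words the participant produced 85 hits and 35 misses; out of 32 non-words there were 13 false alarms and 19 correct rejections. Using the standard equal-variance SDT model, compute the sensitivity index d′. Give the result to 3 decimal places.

H = 85/120 = 0.7083
FA = 13/32 = 0.4062
Φ⁻¹(H) = 0.5484
Φ⁻¹(FA) = -0.2373
d' = z(H) − z(FA) = 0.5484 − (-0.2373) = 0.7857

d′ = 0.786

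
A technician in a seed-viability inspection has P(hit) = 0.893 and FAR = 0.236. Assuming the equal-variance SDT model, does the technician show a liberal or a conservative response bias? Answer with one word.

liberal

z(H) = 1.243, z(FA) = -0.719
c = −½·(z(H) + z(FA)) = -0.262
c < 0 → liberal criterion (biased toward responding “yes”).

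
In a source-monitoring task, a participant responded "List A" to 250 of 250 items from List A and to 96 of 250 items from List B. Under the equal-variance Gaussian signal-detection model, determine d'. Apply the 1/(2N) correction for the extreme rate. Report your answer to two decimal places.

The hit rate is 250/250 = 1, so apply the 1/(2N) correction: H → 1 − 1/(2·250) = 0.99800.
z(H) = z(0.99800) = 2.878
z(FA) = z(0.38400) = -0.295
d' = 2.878 − (-0.295) = 3.173

d' = 3.17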